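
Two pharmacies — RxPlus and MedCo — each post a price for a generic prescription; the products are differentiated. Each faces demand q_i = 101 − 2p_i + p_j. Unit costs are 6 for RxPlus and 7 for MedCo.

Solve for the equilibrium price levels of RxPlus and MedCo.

37.8, 38.2

RxPlus's profit: π = (p_{RxPlus} − 6)(101 − 2p_{RxPlus} + p_{MedCo}).
∂π/∂p_{RxPlus} = 113 − 4p_{RxPlus} + p_{MedCo} = 0 ⇒ p_{RxPlus} = 28.25 + 0.25p_{MedCo}.
Similarly p_{MedCo} = 28.75 + 0.25p_{RxPlus}.
Substituting the second reaction function into the first: p_{RxPlus} = 28.25 + 0.25(28.75 + 0.25p_{RxPlus}), which gives 0.9375p_{RxPlus} = 35.4375 ⇒ p_{RxPlus} = 37.8.
Then p_{MedCo} = 28.75 + 0.25·37.8 = 38.2.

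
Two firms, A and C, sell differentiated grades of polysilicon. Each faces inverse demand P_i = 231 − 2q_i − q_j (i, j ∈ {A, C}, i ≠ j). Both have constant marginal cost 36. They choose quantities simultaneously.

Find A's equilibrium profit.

Firm A's profit: π = q_A(231 − 2q_A − q_C) − 36q_A.
∂π/∂q_A = 195 − 4q_A − q_C = 0 ⇒ q_A = 48.75 − 0.25q_C.
Setting q_A = q_C in the reaction function: q_A = 48.75 − 0.25q_A, so q_A = 48.75 / 1.25 = 39.
P_A = 231 − 2·39 − 39 = 114.
Profit = (114 − 36)·39 = 3042.

3042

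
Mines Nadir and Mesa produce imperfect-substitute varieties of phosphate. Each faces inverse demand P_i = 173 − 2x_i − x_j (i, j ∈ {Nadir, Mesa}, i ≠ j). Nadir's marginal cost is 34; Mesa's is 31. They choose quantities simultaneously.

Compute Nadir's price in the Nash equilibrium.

Mine Nadir's profit: π = x_{Nadir}(173 − 2x_{Nadir} − x_{Mesa}) − 34x_{Nadir}.
∂π/∂x_{Nadir} = 139 − 4x_{Nadir} − x_{Mesa} = 0 ⇒ x_{Nadir} = 34.75 − 0.25x_{Mesa}.
Similarly x_{Mesa} = 35.5 − 0.25x_{Nadir}.
Plugging x_{Mesa} into Nadir's best response: x_{Nadir} = 34.75 − 0.25(35.5 − 0.25x_{Nadir}) ⇒ 0.9375x_{Nadir} = 25.875, so x_{Nadir} = 27.6.
Then x_{Mesa} = 35.5 − 0.25·27.6 = 28.6.
P_{Nadir} = 173 − 2·27.6 − 28.6 = 89.2.

89.2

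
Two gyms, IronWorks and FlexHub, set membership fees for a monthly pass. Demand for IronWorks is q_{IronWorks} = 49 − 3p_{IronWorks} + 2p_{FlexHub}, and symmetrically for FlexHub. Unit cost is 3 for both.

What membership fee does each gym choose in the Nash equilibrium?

IronWorks's profit: π = (p_{IronWorks} − 3)(49 − 3p_{IronWorks} + 2p_{FlexHub}).
∂π/∂p_{IronWorks} = 58 − 6p_{IronWorks} + 2p_{FlexHub} = 0 ⇒ p_{IronWorks} = 29/3 + (1/3)p_{FlexHub}.
By symmetry p_{FlexHub} = p_{IronWorks}; substituting into the reaction function, (2/3)p_{IronWorks} = 29/3 and p_{IronWorks} = 14.5.

14.5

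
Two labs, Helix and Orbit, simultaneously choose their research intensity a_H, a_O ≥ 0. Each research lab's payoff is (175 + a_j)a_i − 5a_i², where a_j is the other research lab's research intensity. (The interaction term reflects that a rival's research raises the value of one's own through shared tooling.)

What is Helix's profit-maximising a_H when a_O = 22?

19.7

Helix's payoff is (175 + a_O)a_H − 5a_H².
∂π/∂a_H = 175 + a_O − 10a_H = 0, so a_H = 17.5 + 0.1a_O.
At a_O = 22: a_H = 17.5 + 0.1·22 = 19.7.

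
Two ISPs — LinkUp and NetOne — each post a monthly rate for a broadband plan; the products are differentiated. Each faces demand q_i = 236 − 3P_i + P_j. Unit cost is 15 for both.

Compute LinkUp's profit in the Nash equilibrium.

LinkUp's profit: π = (P_{LinkUp} − 15)(236 − 3P_{LinkUp} + P_{NetOne}).
∂π/∂P_{LinkUp} = 281 − 6P_{LinkUp} + P_{NetOne} = 0 ⇒ P_{LinkUp} = 281/6 + (1/6)P_{NetOne}.
The game is symmetric, so in equilibrium P_{NetOne} = P_{LinkUp}: the reaction function gives (5/6)P_{LinkUp} = 281/6, hence P_{LinkUp} = 56.2.
q_{LinkUp} = 236 − 3·56.2 + 56.2 = 123.6.
Profit = (56.2 − 15)·123.6 = 5092.32.

5092.32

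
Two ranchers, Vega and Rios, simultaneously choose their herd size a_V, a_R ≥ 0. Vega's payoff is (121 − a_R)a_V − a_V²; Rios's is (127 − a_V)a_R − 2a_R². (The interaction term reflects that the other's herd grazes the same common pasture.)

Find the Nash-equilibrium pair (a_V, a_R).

Expanding Vega's payoff: 121a_V − a_Ra_V − a_V².
∂π/∂a_V = 121 − a_R − 2a_V = 0, so a_V = 60.5 − 0.5a_R.
Likewise for Rios: a_R = 31.75 − 0.25a_V.
Substituting the second reaction function into the first: a_V = 60.5 − 0.5(31.75 − 0.25a_V), which gives 0.875a_V = 44.625 ⇒ a_V = 51.
Then a_R = 31.75 − 0.25·51 = 19.

51, 19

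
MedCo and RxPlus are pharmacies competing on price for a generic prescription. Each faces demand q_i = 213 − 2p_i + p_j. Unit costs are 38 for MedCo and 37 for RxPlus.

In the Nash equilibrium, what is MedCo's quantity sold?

116.4

MedCo's profit: π = (p_{MedCo} − 38)(213 − 2p_{MedCo} + p_{RxPlus}).
∂π/∂p_{MedCo} = 289 − 4p_{MedCo} + p_{RxPlus} = 0 ⇒ p_{MedCo} = 72.25 + 0.25p_{RxPlus}.
Similarly p_{RxPlus} = 71.75 + 0.25p_{MedCo}.
Substituting the second reaction function into the first: p_{MedCo} = 72.25 + 0.25(71.75 + 0.25p_{MedCo}), which gives 0.9375p_{MedCo} = 90.1875 ⇒ p_{MedCo} = 96.2.
Then p_{RxPlus} = 71.75 + 0.25·96.2 = 95.8.
q_{MedCo} = 213 − 2·96.2 + 95.8 = 116.4.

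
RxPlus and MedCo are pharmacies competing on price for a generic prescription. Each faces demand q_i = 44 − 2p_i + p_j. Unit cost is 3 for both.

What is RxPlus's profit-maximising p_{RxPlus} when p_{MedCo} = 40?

RxPlus's profit: π = (p_{RxPlus} − 3)(44 − 2p_{RxPlus} + p_{MedCo}).
∂π/∂p_{RxPlus} = 50 − 4p_{RxPlus} + p_{MedCo} = 0 ⇒ p_{RxPlus} = 12.5 + 0.25p_{MedCo}.
At p_{MedCo} = 40: p_{RxPlus} = 12.5 + 0.25·40 = 22.5.

22.5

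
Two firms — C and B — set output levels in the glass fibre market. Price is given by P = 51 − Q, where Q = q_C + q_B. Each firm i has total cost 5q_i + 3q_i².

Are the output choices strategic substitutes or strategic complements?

strategic substitutes

Firm C's profit: π = q_C(51 − (q_C + q_B)) − 5q_C − 3q_C².
∂π/∂q_C = 46 − 8q_C − q_B = 0, so q_C = 5.75 − 0.125q_B.
The best-response slope dq_C/dq_B = −0.125 < 0: the reaction function is downward-sloping, so the choices are strategic substitutes.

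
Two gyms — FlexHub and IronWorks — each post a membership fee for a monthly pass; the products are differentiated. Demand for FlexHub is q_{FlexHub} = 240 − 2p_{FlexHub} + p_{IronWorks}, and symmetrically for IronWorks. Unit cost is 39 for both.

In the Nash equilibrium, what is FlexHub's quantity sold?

134

FlexHub's profit: π = (p_{FlexHub} − 39)(240 − 2p_{FlexHub} + p_{IronWorks}).
∂π/∂p_{FlexHub} = 318 − 4p_{FlexHub} + p_{IronWorks} = 0 ⇒ p_{FlexHub} = 79.5 + 0.25p_{IronWorks}.
The game is symmetric, so in equilibrium p_{IronWorks} = p_{FlexHub}: the reaction function gives 0.75p_{FlexHub} = 79.5, hence p_{FlexHub} = 106.
q_{FlexHub} = 240 − 2·106 + 106 = 134.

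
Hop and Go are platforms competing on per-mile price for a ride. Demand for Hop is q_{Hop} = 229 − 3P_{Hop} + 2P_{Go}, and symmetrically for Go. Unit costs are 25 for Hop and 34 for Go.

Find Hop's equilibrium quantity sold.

Hop's profit: π = (P_{Hop} − 25)(229 − 3P_{Hop} + 2P_{Go}).
∂π/∂P_{Hop} = 304 − 6P_{Hop} + 2P_{Go} = 0 ⇒ P_{Hop} = 152/3 + (1/3)P_{Go}.
Similarly P_{Go} = 331/6 + (1/3)P_{Hop}.
Substituting the second reaction function into the first: P_{Hop} = 152/3 + (1/3)(331/6 + (1/3)P_{Hop}), which gives (8/9)P_{Hop} = 1243/18 ⇒ P_{Hop} = 77.6875.
Then P_{Go} = 331/6 + (1/3)·77.6875 = 81.0625.
q_{Hop} = 229 − 3·77.6875 + 2·81.0625 = 158.0625.

158.0625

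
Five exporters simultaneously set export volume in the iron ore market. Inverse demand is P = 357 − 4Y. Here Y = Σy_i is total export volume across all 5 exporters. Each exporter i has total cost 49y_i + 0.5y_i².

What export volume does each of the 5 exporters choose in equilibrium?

12.32

A representative exporter's profit is π_i = y_i(357 − 4Y) − 49y_i − 0.5y_i², with Y = y_i + Σ_{j≠i} y_j.
First-order condition: 308 − 9y_i − 4Σ_{j≠i} y_j = 0.
With identical exporters, set every y_j = y: then 308 − 9y − 16y = 0, i.e. y = 308/25 = 12.32.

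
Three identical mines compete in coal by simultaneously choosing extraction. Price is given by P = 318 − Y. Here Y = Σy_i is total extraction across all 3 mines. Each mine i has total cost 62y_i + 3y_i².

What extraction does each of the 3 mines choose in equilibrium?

25.6

A representative mine's profit is π_i = y_i(318 − Y) − 62y_i − 3y_i², with Y = y_i + Σ_{j≠i} y_j.
First-order condition: 256 − 8y_i − Σ_{j≠i} y_j = 0.
With identical mines, set every y_j = y: then 256 − 8y − 2y = 0, i.e. y = 256/10 = 25.6.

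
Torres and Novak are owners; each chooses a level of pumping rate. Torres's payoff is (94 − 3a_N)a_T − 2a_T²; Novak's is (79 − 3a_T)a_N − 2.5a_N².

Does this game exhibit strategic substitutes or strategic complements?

Expanding Torres's payoff: 94a_T − 3a_Na_T − 2a_T².
∂π/∂a_T = 94 − 3a_N − 4a_T = 0, so a_T = 23.5 − 0.75a_N.
The best-response slope da_T/da_N = −0.75 < 0: the reaction function is downward-sloping, so the choices are strategic substitutes.

strategic substitutes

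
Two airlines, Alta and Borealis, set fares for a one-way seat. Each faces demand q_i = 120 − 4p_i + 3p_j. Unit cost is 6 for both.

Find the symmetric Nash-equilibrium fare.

28.8

Alta's profit: π = (p_{Alta} − 6)(120 − 4p_{Alta} + 3p_{Borealis}).
∂π/∂p_{Alta} = 144 − 8p_{Alta} + 3p_{Borealis} = 0 ⇒ p_{Alta} = 18 + 0.375p_{Borealis}.
The game is symmetric, so in equilibrium p_{Borealis} = p_{Alta}: the reaction function gives 0.625p_{Alta} = 18, hence p_{Alta} = 28.8.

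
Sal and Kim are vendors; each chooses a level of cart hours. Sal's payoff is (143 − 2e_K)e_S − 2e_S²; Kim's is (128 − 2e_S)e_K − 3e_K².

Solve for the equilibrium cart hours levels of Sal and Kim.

30.1, 11.3

Expanding Sal's payoff: 143e_S − 2e_Ke_S − 2e_S².
∂π/∂e_S = 143 − 2e_K − 4e_S = 0, so e_S = 35.75 − 0.5e_K.
Likewise for Kim: e_K = 64/3 − (1/3)e_S.
Plugging e_K into Sal's best response: e_S = 35.75 − 0.5(64/3 − (1/3)e_S) ⇒ (5/6)e_S = 301/12, so e_S = 30.1.
Then e_K = 64/3 − (1/3)·30.1 = 11.3.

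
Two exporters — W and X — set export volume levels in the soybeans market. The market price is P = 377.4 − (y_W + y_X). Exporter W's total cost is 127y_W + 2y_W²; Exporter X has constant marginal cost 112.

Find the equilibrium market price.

234

Exporter W's profit: π = y_W(377.4 − (y_W + y_X)) − 127y_W − 2y_W².
∂π/∂y_W = 250.4 − 6y_W − y_X = 0, so y_W = 626/15 − (1/6)y_X.
For X: ∂π/∂y_X = 265.4 − 2y_X − y_W = 0 ⇒ y_X = 132.7 − 0.5y_W.
Solving the two reaction functions simultaneously: (1 − (−1/6)(−0.5))y_W = 626/15 − (1/6)·132.7, so (11/12)y_W = 1177/60 and y_W = 21.4.
Then y_X = 132.7 − 0.5·21.4 = 122.
Equilibrium price: P = 377.4 − 143.4 = 234.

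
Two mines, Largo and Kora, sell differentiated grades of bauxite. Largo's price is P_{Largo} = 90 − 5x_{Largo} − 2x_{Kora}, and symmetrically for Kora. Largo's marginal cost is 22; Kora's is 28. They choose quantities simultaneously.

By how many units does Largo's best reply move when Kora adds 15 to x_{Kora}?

-3

Mine Largo's profit: π = x_{Largo}(90 − 5x_{Largo} − 2x_{Kora}) − 22x_{Largo}.
∂π/∂x_{Largo} = 68 − 10x_{Largo} − 2x_{Kora} = 0 ⇒ x_{Largo} = 6.8 − 0.2x_{Kora}.
The reaction-function slope is −0.2, so a 15-unit rise in x_{Kora} moves x_{Largo} by −0.2 × 15 = −3. Largo's best response falls — the actions are strategic substitutes.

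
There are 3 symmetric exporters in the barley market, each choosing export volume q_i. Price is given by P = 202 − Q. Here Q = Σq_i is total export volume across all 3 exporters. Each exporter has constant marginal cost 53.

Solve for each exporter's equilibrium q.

A representative exporter's profit is π_i = q_i(202 − Q) − 53q_i, with Q = q_i + Σ_{j≠i} q_j.
First-order condition: 149 − 2q_i − Σ_{j≠i} q_j = 0.
Imposing symmetry (q_j = q for all j) turns Σ_{j≠i} q_j into 2q, so 149 = 4q and q = 37.25.

37.25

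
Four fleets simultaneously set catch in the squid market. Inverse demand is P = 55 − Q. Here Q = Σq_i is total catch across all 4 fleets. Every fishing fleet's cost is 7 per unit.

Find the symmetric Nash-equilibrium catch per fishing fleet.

9.6

A representative fishing fleet's profit is π_i = q_i(55 − Q) − 7q_i, with Q = q_i + Σ_{j≠i} q_j.
First-order condition: 48 − 2q_i − Σ_{j≠i} q_j = 0.
With identical fishing fleets, set every q_j = q: then 48 − 2q − 3q = 0, i.e. q = 48/5 = 9.6.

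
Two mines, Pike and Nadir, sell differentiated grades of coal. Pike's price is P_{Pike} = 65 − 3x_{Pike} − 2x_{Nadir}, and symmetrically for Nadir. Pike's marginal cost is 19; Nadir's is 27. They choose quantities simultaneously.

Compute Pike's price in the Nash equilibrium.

Mine Pike's profit: π = x_{Pike}(65 − 3x_{Pike} − 2x_{Nadir}) − 19x_{Pike}.
∂π/∂x_{Pike} = 46 − 6x_{Pike} − 2x_{Nadir} = 0 ⇒ x_{Pike} = 23/3 − (1/3)x_{Nadir}.
Similarly x_{Nadir} = 19/3 − (1/3)x_{Pike}.
Plugging x_{Nadir} into Pike's best response: x_{Pike} = 23/3 − (1/3)(19/3 − (1/3)x_{Pike}) ⇒ (8/9)x_{Pike} = 50/9, so x_{Pike} = 6.25.
Then x_{Nadir} = 19/3 − (1/3)·6.25 = 4.25.
P_{Pike} = 65 − 3·6.25 − 2·4.25 = 37.75.

37.75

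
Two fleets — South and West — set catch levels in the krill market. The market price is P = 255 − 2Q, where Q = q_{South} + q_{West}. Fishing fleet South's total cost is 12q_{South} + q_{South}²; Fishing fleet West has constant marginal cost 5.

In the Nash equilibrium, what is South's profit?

Fishing fleet South's profit: π = q_{South}(255 − 2(q_{South} + q_{West})) − 12q_{South} − q_{South}².
∂π/∂q_{South} = 243 − 6q_{South} − 2q_{West} = 0, so q_{South} = 40.5 − (1/3)q_{West}.
For West: ∂π/∂q_{West} = 250 − 4q_{West} − 2q_{South} = 0 ⇒ q_{West} = 62.5 − 0.5q_{South}.
Solving the two reaction functions simultaneously: (1 − (−1/3)(−0.5))q_{South} = 40.5 − (1/3)·62.5, so (5/6)q_{South} = 59/3 and q_{South} = 23.6.
Then q_{West} = 62.5 − 0.5·23.6 = 50.7.
Price P = 255 − 2·74.3 = 106.4.
South's profit: (106.4 − 12)·23.6 − (23.6)² = 1670.88.

1670.88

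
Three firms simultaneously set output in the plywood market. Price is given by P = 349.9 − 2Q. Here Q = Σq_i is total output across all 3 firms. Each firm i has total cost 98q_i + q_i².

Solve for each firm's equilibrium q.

A representative firm's profit is π_i = q_i(349.9 − 2Q) − 98q_i − q_i², with Q = q_i + Σ_{j≠i} q_j.
First-order condition: 251.9 − 6q_i − 2Σ_{j≠i} q_j = 0.
In a symmetric equilibrium every firm chooses the same q, so Σ_{j≠i} q_j = 2q. The condition becomes 251.9 − 10q = 0, giving q = 251.9/10 = 25.19.

25.19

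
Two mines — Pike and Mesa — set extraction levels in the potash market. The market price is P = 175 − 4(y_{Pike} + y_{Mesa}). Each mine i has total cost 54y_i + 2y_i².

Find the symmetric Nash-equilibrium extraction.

7.5625

Mine Pike's profit: π = y_{Pike}(175 − 4(y_{Pike} + y_{Mesa})) − 54y_{Pike} − 2y_{Pike}².
∂π/∂y_{Pike} = 121 − 12y_{Pike} − 4y_{Mesa} = 0, so y_{Pike} = 121/12 − (1/3)y_{Mesa}.
Setting y_{Pike} = y_{Mesa} in the reaction function: y_{Pike} = 121/12 − (1/3)y_{Pike}, so y_{Pike} = (121/12) / (4/3) = 7.5625.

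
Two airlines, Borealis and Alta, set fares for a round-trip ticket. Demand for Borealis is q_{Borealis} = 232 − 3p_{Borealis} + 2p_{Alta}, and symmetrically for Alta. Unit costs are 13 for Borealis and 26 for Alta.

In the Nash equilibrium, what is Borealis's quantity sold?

Borealis's profit: π = (p_{Borealis} − 13)(232 − 3p_{Borealis} + 2p_{Alta}).
∂π/∂p_{Borealis} = 271 − 6p_{Borealis} + 2p_{Alta} = 0 ⇒ p_{Borealis} = 271/6 + (1/3)p_{Alta}.
Similarly p_{Alta} = 155/3 + (1/3)p_{Borealis}.
Solving the two reaction functions simultaneously: (1 − (1/3)(1/3))p_{Borealis} = 271/6 + (1/3)·(155/3), so (8/9)p_{Borealis} = 1123/18 and p_{Borealis} = 70.1875.
Then p_{Alta} = 155/3 + (1/3)·70.1875 = 75.0625.
q_{Borealis} = 232 − 3·70.1875 + 2·75.0625 = 171.5625.

171.5625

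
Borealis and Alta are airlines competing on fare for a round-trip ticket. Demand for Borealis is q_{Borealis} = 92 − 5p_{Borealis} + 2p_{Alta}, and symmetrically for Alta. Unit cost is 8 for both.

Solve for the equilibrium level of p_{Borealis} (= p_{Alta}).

16.5

Borealis's profit: π = (p_{Borealis} − 8)(92 − 5p_{Borealis} + 2p_{Alta}).
∂π/∂p_{Borealis} = 132 − 10p_{Borealis} + 2p_{Alta} = 0 ⇒ p_{Borealis} = 13.2 + 0.2p_{Alta}.
The game is symmetric, so in equilibrium p_{Alta} = p_{Borealis}: the reaction function gives 0.8p_{Borealis} = 13.2, hence p_{Borealis} = 16.5.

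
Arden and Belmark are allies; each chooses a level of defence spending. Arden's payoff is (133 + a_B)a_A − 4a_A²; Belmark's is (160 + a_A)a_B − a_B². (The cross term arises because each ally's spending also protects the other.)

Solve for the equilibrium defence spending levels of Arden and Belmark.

28.4, 94.2

Expanding Arden's payoff: 133a_A + a_Ba_A − 4a_A².
∂π/∂a_A = 133 + a_B − 8a_A = 0, so a_A = 16.625 + 0.125a_B.
Likewise for Belmark: a_B = 80 + 0.5a_A.
Solving the two reaction functions simultaneously: (1 − (0.125)(0.5))a_A = 16.625 + 0.125·80, so 0.9375a_A = 26.625 and a_A = 28.4.
Then a_B = 80 + 0.5·28.4 = 94.2.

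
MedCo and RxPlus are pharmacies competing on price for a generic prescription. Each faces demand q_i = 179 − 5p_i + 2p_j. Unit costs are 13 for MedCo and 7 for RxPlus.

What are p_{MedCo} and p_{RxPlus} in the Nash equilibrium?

29.875, 27.375

MedCo's profit: π = (p_{MedCo} − 13)(179 − 5p_{MedCo} + 2p_{RxPlus}).
∂π/∂p_{MedCo} = 244 − 10p_{MedCo} + 2p_{RxPlus} = 0 ⇒ p_{MedCo} = 24.4 + 0.2p_{RxPlus}.
Similarly p_{RxPlus} = 21.4 + 0.2p_{MedCo}.
Solving the two reaction functions simultaneously: (1 − (0.2)(0.2))p_{MedCo} = 24.4 + 0.2·21.4, so 0.96p_{MedCo} = 28.68 and p_{MedCo} = 29.875.
Then p_{RxPlus} = 21.4 + 0.2·29.875 = 27.375.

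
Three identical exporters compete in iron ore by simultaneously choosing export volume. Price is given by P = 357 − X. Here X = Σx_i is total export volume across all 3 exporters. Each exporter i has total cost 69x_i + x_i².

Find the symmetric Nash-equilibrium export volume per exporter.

48

A representative exporter's profit is π_i = x_i(357 − X) − 69x_i − x_i², with X = x_i + Σ_{j≠i} x_j.
First-order condition: 288 − 4x_i − Σ_{j≠i} x_j = 0.
In a symmetric equilibrium every exporter chooses the same x, so Σ_{j≠i} x_j = 2x. The condition becomes 288 − 6x = 0, giving x = 288/6 = 48.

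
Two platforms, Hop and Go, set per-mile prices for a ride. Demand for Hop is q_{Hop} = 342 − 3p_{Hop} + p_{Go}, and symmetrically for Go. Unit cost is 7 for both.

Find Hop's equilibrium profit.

12910.08

Hop's profit: π = (p_{Hop} − 7)(342 − 3p_{Hop} + p_{Go}).
∂π/∂p_{Hop} = 363 − 6p_{Hop} + p_{Go} = 0 ⇒ p_{Hop} = 60.5 + (1/6)p_{Go}.
The game is symmetric, so in equilibrium p_{Go} = p_{Hop}: the reaction function gives (5/6)p_{Hop} = 60.5, hence p_{Hop} = 72.6.
q_{Hop} = 342 − 3·72.6 + 72.6 = 196.8.
Profit = (72.6 − 7)·196.8 = 12910.08.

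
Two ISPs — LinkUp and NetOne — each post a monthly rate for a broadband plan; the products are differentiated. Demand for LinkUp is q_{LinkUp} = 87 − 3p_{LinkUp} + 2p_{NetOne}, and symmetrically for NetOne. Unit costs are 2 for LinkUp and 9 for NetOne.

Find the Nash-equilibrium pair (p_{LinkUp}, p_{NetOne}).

LinkUp's profit: π = (p_{LinkUp} − 2)(87 − 3p_{LinkUp} + 2p_{NetOne}).
∂π/∂p_{LinkUp} = 93 − 6p_{LinkUp} + 2p_{NetOne} = 0 ⇒ p_{LinkUp} = 15.5 + (1/3)p_{NetOne}.
Similarly p_{NetOne} = 19 + (1/3)p_{LinkUp}.
Substituting the second reaction function into the first: p_{LinkUp} = 15.5 + (1/3)(19 + (1/3)p_{LinkUp}), which gives (8/9)p_{LinkUp} = 131/6 ⇒ p_{LinkUp} = 24.5625.
Then p_{NetOne} = 19 + (1/3)·24.5625 = 27.1875.

24.5625, 27.1875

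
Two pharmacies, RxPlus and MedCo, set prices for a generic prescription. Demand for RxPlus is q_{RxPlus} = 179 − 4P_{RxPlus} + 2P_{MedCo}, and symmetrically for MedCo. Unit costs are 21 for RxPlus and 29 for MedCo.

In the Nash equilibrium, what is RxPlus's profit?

2284.84

RxPlus's profit: π = (P_{RxPlus} − 21)(179 − 4P_{RxPlus} + 2P_{MedCo}).
∂π/∂P_{RxPlus} = 263 − 8P_{RxPlus} + 2P_{MedCo} = 0 ⇒ P_{RxPlus} = 32.875 + 0.25P_{MedCo}.
Similarly P_{MedCo} = 36.875 + 0.25P_{RxPlus}.
Substituting the second reaction function into the first: P_{RxPlus} = 32.875 + 0.25(36.875 + 0.25P_{RxPlus}), which gives 0.9375P_{RxPlus} = 1347/32 ⇒ P_{RxPlus} = 44.9.
Then P_{MedCo} = 36.875 + 0.25·44.9 = 48.1.
q_{RxPlus} = 179 − 4·44.9 + 2·48.1 = 95.6.
Profit = (44.9 − 21)·95.6 = 2284.84.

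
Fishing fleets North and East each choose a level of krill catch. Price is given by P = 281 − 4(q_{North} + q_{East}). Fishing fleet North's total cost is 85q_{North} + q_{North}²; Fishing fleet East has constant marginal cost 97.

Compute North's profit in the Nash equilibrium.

845

Fishing fleet North's profit: π = q_{North}(281 − 4(q_{North} + q_{East})) − 85q_{North} − q_{North}².
∂π/∂q_{North} = 196 − 10q_{North} − 4q_{East} = 0, so q_{North} = 19.6 − 0.4q_{East}.
For East: ∂π/∂q_{East} = 184 − 8q_{East} − 4q_{North} = 0 ⇒ q_{East} = 23 − 0.5q_{North}.
Solving the two reaction functions simultaneously: (1 − (−0.4)(−0.5))q_{North} = 19.6 − 0.4·23, so 0.8q_{North} = 10.4 and q_{North} = 13.
Then q_{East} = 23 − 0.5·13 = 16.5.
Price P = 281 − 4·29.5 = 163.
North's profit: (163 − 85)·13 − (13)² = 845.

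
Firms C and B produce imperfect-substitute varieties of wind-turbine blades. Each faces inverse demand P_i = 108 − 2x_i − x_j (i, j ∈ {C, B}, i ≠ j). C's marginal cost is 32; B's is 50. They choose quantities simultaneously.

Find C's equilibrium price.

64.8

Firm C's profit: π = x_C(108 − 2x_C − x_B) − 32x_C.
∂π/∂x_C = 76 − 4x_C − x_B = 0 ⇒ x_C = 19 − 0.25x_B.
Similarly x_B = 14.5 − 0.25x_C.
Substituting the second reaction function into the first: x_C = 19 − 0.25(14.5 − 0.25x_C), which gives 0.9375x_C = 15.375 ⇒ x_C = 16.4.
Then x_B = 14.5 − 0.25·16.4 = 10.4.
P_C = 108 − 2·16.4 − 10.4 = 64.8.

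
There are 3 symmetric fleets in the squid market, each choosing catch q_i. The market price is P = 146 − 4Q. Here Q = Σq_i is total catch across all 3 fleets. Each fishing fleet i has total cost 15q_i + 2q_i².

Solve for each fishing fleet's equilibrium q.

A representative fishing fleet's profit is π_i = q_i(146 − 4Q) − 15q_i − 2q_i², with Q = q_i + Σ_{j≠i} q_j.
First-order condition: 131 − 12q_i − 4Σ_{j≠i} q_j = 0.
Imposing symmetry (q_j = q for all j) turns Σ_{j≠i} q_j into 2q, so 131 = 20q and q = 6.55.

6.55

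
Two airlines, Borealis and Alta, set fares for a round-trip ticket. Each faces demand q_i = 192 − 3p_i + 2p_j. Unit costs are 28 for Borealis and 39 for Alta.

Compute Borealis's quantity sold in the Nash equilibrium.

Borealis's profit: π = (p_{Borealis} − 28)(192 − 3p_{Borealis} + 2p_{Alta}).
∂π/∂p_{Borealis} = 276 − 6p_{Borealis} + 2p_{Alta} = 0 ⇒ p_{Borealis} = 46 + (1/3)p_{Alta}.
Similarly p_{Alta} = 51.5 + (1/3)p_{Borealis}.
Substituting the second reaction function into the first: p_{Borealis} = 46 + (1/3)(51.5 + (1/3)p_{Borealis}), which gives (8/9)p_{Borealis} = 379/6 ⇒ p_{Borealis} = 71.0625.
Then p_{Alta} = 51.5 + (1/3)·71.0625 = 75.1875.
q_{Borealis} = 192 − 3·71.0625 + 2·75.1875 = 129.1875.

129.1875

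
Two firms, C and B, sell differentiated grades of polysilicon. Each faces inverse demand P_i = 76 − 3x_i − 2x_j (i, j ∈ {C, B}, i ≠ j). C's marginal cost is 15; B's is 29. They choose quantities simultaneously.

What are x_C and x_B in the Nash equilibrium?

Firm C's profit: π = x_C(76 − 3x_C − 2x_B) − 15x_C.
∂π/∂x_C = 61 − 6x_C − 2x_B = 0 ⇒ x_C = 61/6 − (1/3)x_B.
Similarly x_B = 47/6 − (1/3)x_C.
Solving the two reaction functions simultaneously: (1 − (−1/3)(−1/3))x_C = 61/6 − (1/3)·(47/6), so (8/9)x_C = 68/9 and x_C = 8.5.
Then x_B = 47/6 − (1/3)·8.5 = 5.

8.5, 5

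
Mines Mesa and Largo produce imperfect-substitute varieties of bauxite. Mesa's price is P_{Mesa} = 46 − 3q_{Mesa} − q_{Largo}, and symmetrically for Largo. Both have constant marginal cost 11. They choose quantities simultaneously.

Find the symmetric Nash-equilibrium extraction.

Mine Mesa's profit: π = q_{Mesa}(46 − 3q_{Mesa} − q_{Largo}) − 11q_{Mesa}.
∂π/∂q_{Mesa} = 35 − 6q_{Mesa} − q_{Largo} = 0 ⇒ q_{Mesa} = 35/6 − (1/6)q_{Largo}.
Setting q_{Mesa} = q_{Largo} in the reaction function: q_{Mesa} = 35/6 − (1/6)q_{Mesa}, so q_{Mesa} = (35/6) / (7/6) = 5.

5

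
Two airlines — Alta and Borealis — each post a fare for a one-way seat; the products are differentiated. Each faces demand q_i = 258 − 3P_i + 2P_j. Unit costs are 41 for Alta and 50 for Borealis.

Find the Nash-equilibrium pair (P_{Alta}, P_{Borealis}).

96.9375, 100.3125

Alta's profit: π = (P_{Alta} − 41)(258 − 3P_{Alta} + 2P_{Borealis}).
∂π/∂P_{Alta} = 381 − 6P_{Alta} + 2P_{Borealis} = 0 ⇒ P_{Alta} = 63.5 + (1/3)P_{Borealis}.
Similarly P_{Borealis} = 68 + (1/3)P_{Alta}.
Plugging P_{Borealis} into Alta's best response: P_{Alta} = 63.5 + (1/3)(68 + (1/3)P_{Alta}) ⇒ (8/9)P_{Alta} = 517/6, so P_{Alta} = 96.9375.
Then P_{Borealis} = 68 + (1/3)·96.9375 = 100.3125.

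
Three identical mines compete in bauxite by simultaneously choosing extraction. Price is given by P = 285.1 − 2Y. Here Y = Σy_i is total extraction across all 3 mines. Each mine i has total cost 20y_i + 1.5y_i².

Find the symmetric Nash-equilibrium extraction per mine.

24.1

A representative mine's profit is π_i = y_i(285.1 − 2Y) − 20y_i − 1.5y_i², with Y = y_i + Σ_{j≠i} y_j.
First-order condition: 265.1 − 7y_i − 2Σ_{j≠i} y_j = 0.
Imposing symmetry (y_j = y for all j) turns Σ_{j≠i} y_j into 2y, so 265.1 = 11y and y = 24.1.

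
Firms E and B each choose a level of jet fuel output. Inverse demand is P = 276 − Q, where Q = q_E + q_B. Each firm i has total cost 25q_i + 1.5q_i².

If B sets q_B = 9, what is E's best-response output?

Firm E's profit: π = q_E(276 − (q_E + q_B)) − 25q_E − 1.5q_E².
∂π/∂q_E = 251 − 5q_E − q_B = 0, so q_E = 50.2 − 0.2q_B.
At q_B = 9: q_E = 50.2 − 0.2·9 = 48.4.

48.4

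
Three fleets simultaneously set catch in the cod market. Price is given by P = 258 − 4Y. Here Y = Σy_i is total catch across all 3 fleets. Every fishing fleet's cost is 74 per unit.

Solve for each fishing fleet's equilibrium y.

11.5

A representative fishing fleet's profit is π_i = y_i(258 − 4Y) − 74y_i, with Y = y_i + Σ_{j≠i} y_j.
First-order condition: 184 − 8y_i − 4Σ_{j≠i} y_j = 0.
In a symmetric equilibrium every fishing fleet chooses the same y, so Σ_{j≠i} y_j = 2y. The condition becomes 184 − 16y = 0, giving y = 184/16 = 11.5.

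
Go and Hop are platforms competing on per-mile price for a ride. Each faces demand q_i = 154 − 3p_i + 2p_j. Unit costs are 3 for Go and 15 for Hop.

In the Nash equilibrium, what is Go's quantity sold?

120

Go's profit: π = (p_{Go} − 3)(154 − 3p_{Go} + 2p_{Hop}).
∂π/∂p_{Go} = 163 − 6p_{Go} + 2p_{Hop} = 0 ⇒ p_{Go} = 163/6 + (1/3)p_{Hop}.
Similarly p_{Hop} = 199/6 + (1/3)p_{Go}.
Substituting the second reaction function into the first: p_{Go} = 163/6 + (1/3)(199/6 + (1/3)p_{Go}), which gives (8/9)p_{Go} = 344/9 ⇒ p_{Go} = 43.
Then p_{Hop} = 199/6 + (1/3)·43 = 47.5.
q_{Go} = 154 − 3·43 + 2·47.5 = 120.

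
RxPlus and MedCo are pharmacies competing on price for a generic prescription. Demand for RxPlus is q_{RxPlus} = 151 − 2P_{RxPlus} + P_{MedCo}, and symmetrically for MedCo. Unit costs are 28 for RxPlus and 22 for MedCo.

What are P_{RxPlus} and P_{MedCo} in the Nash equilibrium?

RxPlus's profit: π = (P_{RxPlus} − 28)(151 − 2P_{RxPlus} + P_{MedCo}).
∂π/∂P_{RxPlus} = 207 − 4P_{RxPlus} + P_{MedCo} = 0 ⇒ P_{RxPlus} = 51.75 + 0.25P_{MedCo}.
Similarly P_{MedCo} = 48.75 + 0.25P_{RxPlus}.
Plugging P_{MedCo} into RxPlus's best response: P_{RxPlus} = 51.75 + 0.25(48.75 + 0.25P_{RxPlus}) ⇒ 0.9375P_{RxPlus} = 63.9375, so P_{RxPlus} = 68.2.
Then P_{MedCo} = 48.75 + 0.25·68.2 = 65.8.

68.2, 65.8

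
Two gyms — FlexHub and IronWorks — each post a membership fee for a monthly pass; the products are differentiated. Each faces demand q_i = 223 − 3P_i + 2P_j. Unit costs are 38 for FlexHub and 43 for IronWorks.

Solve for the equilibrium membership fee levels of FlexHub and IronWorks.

85.1875, 87.0625

FlexHub's profit: π = (P_{FlexHub} − 38)(223 − 3P_{FlexHub} + 2P_{IronWorks}).
∂π/∂P_{FlexHub} = 337 − 6P_{FlexHub} + 2P_{IronWorks} = 0 ⇒ P_{FlexHub} = 337/6 + (1/3)P_{IronWorks}.
Similarly P_{IronWorks} = 176/3 + (1/3)P_{FlexHub}.
Solving the two reaction functions simultaneously: (1 − (1/3)(1/3))P_{FlexHub} = 337/6 + (1/3)·(176/3), so (8/9)P_{FlexHub} = 1363/18 and P_{FlexHub} = 85.1875.
Then P_{IronWorks} = 176/3 + (1/3)·85.1875 = 87.0625.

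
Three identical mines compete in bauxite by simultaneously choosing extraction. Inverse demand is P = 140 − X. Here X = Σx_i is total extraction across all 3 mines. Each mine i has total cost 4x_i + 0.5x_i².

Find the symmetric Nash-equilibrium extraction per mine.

A representative mine's profit is π_i = x_i(140 − X) − 4x_i − 0.5x_i², with X = x_i + Σ_{j≠i} x_j.
First-order condition: 136 − 3x_i − Σ_{j≠i} x_j = 0.
In a symmetric equilibrium every mine chooses the same x, so Σ_{j≠i} x_j = 2x. The condition becomes 136 − 5x = 0, giving x = 136/5 = 27.2.

27.2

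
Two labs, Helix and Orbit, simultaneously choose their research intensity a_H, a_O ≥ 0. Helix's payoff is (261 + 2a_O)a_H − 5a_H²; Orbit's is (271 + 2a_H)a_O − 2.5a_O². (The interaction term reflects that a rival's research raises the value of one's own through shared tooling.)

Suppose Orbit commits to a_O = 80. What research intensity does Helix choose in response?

42.1

Expanding Helix's payoff: 261a_H + 2a_Oa_H − 5a_H².
∂π/∂a_H = 261 + 2a_O − 10a_H = 0, so a_H = 26.1 + 0.2a_O.
At a_O = 80: a_H = 26.1 + 0.2·80 = 42.1.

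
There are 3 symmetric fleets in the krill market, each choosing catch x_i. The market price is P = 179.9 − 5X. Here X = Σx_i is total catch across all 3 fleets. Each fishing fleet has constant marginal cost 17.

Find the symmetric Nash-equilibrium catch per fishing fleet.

8.145

A representative fishing fleet's profit is π_i = x_i(179.9 − 5X) − 17x_i, with X = x_i + Σ_{j≠i} x_j.
First-order condition: 162.9 − 10x_i − 5Σ_{j≠i} x_j = 0.
In a symmetric equilibrium every fishing fleet chooses the same x, so Σ_{j≠i} x_j = 2x. The condition becomes 162.9 − 20x = 0, giving x = 162.9/20 = 8.145.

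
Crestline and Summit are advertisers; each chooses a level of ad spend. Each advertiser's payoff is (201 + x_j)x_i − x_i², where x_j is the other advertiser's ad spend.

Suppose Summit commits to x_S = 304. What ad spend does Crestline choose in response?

Crestline's payoff is (201 + x_S)x_C − x_C².
∂π/∂x_C = 201 + x_S − 2x_C = 0, so x_C = 100.5 + 0.5x_S.
At x_S = 304: x_C = 100.5 + 0.5·304 = 252.5.

252.5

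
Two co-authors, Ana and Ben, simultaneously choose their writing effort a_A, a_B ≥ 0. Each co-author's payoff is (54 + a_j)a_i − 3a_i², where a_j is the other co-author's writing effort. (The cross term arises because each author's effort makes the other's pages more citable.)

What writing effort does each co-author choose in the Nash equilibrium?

Ana's payoff is (54 + a_B)a_A − 3a_A².
∂π/∂a_A = 54 + a_B − 6a_A = 0, so a_A = 9 + (1/6)a_B.
By symmetry a_B = a_A; substituting into the reaction function, (5/6)a_A = 9 and a_A = 10.8.

10.8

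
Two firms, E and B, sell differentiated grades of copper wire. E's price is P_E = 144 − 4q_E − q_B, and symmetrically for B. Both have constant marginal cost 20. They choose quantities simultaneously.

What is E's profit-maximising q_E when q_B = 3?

Firm E's profit: π = q_E(144 − 4q_E − q_B) − 20q_E.
∂π/∂q_E = 124 − 8q_E − q_B = 0 ⇒ q_E = 15.5 − 0.125q_B.
At q_B = 3: q_E = 15.5 − 0.125·3 = 15.125.

15.125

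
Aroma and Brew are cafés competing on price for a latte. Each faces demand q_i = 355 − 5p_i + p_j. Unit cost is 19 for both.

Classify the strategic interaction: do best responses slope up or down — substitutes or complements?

Aroma's profit: π = (p_{Aroma} − 19)(355 − 5p_{Aroma} + p_{Brew}).
∂π/∂p_{Aroma} = 450 − 10p_{Aroma} + p_{Brew} = 0 ⇒ p_{Aroma} = 45 + 0.1p_{Brew}.
The best-response slope dp_{Aroma}/dp_{Brew} = 0.1 > 0: the reaction function is upward-sloping, so the choices are strategic complements.

strategic complements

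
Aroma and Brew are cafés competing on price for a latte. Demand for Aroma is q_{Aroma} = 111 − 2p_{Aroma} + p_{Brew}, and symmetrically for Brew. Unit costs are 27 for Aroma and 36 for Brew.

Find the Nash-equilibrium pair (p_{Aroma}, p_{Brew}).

56.2, 59.8

Aroma's profit: π = (p_{Aroma} − 27)(111 − 2p_{Aroma} + p_{Brew}).
∂π/∂p_{Aroma} = 165 − 4p_{Aroma} + p_{Brew} = 0 ⇒ p_{Aroma} = 41.25 + 0.25p_{Brew}.
Similarly p_{Brew} = 45.75 + 0.25p_{Aroma}.
Plugging p_{Brew} into Aroma's best response: p_{Aroma} = 41.25 + 0.25(45.75 + 0.25p_{Aroma}) ⇒ 0.9375p_{Aroma} = 52.6875, so p_{Aroma} = 56.2.
Then p_{Brew} = 45.75 + 0.25·56.2 = 59.8.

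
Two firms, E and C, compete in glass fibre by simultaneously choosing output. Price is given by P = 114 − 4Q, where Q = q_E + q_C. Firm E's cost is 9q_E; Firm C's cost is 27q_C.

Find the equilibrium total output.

16

Firm E's profit: π = q_E(114 − 4(q_E + q_C)) − 9q_E.
∂π/∂q_E = 105 − 8q_E − 4q_C = 0, so q_E = 13.125 − 0.5q_C.
By the same steps for C: q_C = 10.875 − 0.5q_E.
Plugging q_C into E's best response: q_E = 13.125 − 0.5(10.875 − 0.5q_E) ⇒ 0.75q_E = 7.6875, so q_E = 10.25.
Then q_C = 10.875 − 0.5·10.25 = 5.75.
Total output: 10.25 + 5.75 = 16.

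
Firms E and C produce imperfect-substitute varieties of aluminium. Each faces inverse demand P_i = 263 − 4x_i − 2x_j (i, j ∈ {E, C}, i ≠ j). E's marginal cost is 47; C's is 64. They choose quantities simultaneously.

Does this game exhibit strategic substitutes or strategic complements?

Firm E's profit: π = x_E(263 − 4x_E − 2x_C) − 47x_E.
∂π/∂x_E = 216 − 8x_E − 2x_C = 0 ⇒ x_E = 27 − 0.25x_C.
The best-response slope dx_E/dx_C = −0.25 < 0: the reaction function is downward-sloping, so the choices are strategic substitutes.

strategic substitutes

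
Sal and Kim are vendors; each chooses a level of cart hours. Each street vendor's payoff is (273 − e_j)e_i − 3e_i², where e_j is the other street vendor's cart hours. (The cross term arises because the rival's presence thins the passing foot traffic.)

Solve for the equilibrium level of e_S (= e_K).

39

Sal's payoff is (273 − e_K)e_S − 3e_S².
∂π/∂e_S = 273 − e_K − 6e_S = 0, so e_S = 45.5 − (1/6)e_K.
Setting e_S = e_K in the reaction function: e_S = 45.5 − (1/6)e_S, so e_S = 45.5 / (7/6) = 39.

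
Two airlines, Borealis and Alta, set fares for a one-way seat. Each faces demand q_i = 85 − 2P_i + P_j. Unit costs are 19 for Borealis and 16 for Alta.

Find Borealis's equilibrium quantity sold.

Borealis's profit: π = (P_{Borealis} − 19)(85 − 2P_{Borealis} + P_{Alta}).
∂π/∂P_{Borealis} = 123 − 4P_{Borealis} + P_{Alta} = 0 ⇒ P_{Borealis} = 30.75 + 0.25P_{Alta}.
Similarly P_{Alta} = 29.25 + 0.25P_{Borealis}.
Solving the two reaction functions simultaneously: (1 − (0.25)(0.25))P_{Borealis} = 30.75 + 0.25·29.25, so 0.9375P_{Borealis} = 38.0625 and P_{Borealis} = 40.6.
Then P_{Alta} = 29.25 + 0.25·40.6 = 39.4.
q_{Borealis} = 85 − 2·40.6 + 39.4 = 43.2.

43.2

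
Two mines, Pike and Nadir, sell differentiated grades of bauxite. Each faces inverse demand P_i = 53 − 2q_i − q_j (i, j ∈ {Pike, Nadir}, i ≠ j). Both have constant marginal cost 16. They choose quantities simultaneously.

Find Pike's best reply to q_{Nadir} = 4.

8.25

Mine Pike's profit: π = q_{Pike}(53 − 2q_{Pike} − q_{Nadir}) − 16q_{Pike}.
∂π/∂q_{Pike} = 37 − 4q_{Pike} − q_{Nadir} = 0 ⇒ q_{Pike} = 9.25 − 0.25q_{Nadir}.
At q_{Nadir} = 4: q_{Pike} = 9.25 − 0.25·4 = 8.25.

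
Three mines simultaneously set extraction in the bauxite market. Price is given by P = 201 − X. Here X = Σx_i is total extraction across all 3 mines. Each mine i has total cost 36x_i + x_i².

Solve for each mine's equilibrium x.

A representative mine's profit is π_i = x_i(201 − X) − 36x_i − x_i², with X = x_i + Σ_{j≠i} x_j.
First-order condition: 165 − 4x_i − Σ_{j≠i} x_j = 0.
With identical mines, set every x_j = x: then 165 − 4x − 2x = 0, i.e. x = 165/6 = 27.5.

27.5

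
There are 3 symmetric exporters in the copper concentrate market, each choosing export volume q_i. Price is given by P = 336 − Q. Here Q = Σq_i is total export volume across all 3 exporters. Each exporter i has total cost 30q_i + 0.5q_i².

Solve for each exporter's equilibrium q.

61.2

A representative exporter's profit is π_i = q_i(336 − Q) − 30q_i − 0.5q_i², with Q = q_i + Σ_{j≠i} q_j.
First-order condition: 306 − 3q_i − Σ_{j≠i} q_j = 0.
Imposing symmetry (q_j = q for all j) turns Σ_{j≠i} q_j into 2q, so 306 = 5q and q = 61.2.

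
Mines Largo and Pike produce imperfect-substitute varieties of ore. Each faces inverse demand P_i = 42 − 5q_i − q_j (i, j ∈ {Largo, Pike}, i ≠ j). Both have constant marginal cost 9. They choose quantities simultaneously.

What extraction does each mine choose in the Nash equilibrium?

3

Mine Largo's profit: π = q_{Largo}(42 − 5q_{Largo} − q_{Pike}) − 9q_{Largo}.
∂π/∂q_{Largo} = 33 − 10q_{Largo} − q_{Pike} = 0 ⇒ q_{Largo} = 3.3 − 0.1q_{Pike}.
The game is symmetric, so in equilibrium q_{Pike} = q_{Largo}: the reaction function gives 1.1q_{Largo} = 3.3, hence q_{Largo} = 3.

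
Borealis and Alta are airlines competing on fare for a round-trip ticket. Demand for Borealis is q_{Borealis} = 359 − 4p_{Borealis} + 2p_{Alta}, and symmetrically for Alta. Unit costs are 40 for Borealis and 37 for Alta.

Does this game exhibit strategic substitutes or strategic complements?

Borealis's profit: π = (p_{Borealis} − 40)(359 − 4p_{Borealis} + 2p_{Alta}).
∂π/∂p_{Borealis} = 519 − 8p_{Borealis} + 2p_{Alta} = 0 ⇒ p_{Borealis} = 64.875 + 0.25p_{Alta}.
The best-response slope dp_{Borealis}/dp_{Alta} = 0.25 > 0: the reaction function is upward-sloping, so the choices are strategic complements.

strategic complements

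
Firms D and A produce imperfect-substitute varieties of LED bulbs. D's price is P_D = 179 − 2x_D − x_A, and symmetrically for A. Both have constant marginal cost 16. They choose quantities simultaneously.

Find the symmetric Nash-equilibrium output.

32.6

Firm D's profit: π = x_D(179 − 2x_D − x_A) − 16x_D.
∂π/∂x_D = 163 − 4x_D − x_A = 0 ⇒ x_D = 40.75 − 0.25x_A.
The game is symmetric, so in equilibrium x_A = x_D: the reaction function gives 1.25x_D = 40.75, hence x_D = 32.6.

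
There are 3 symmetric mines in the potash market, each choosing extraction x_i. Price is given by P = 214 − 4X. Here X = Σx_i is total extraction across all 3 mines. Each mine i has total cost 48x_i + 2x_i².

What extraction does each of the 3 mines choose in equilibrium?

A representative mine's profit is π_i = x_i(214 − 4X) − 48x_i − 2x_i², with X = x_i + Σ_{j≠i} x_j.
First-order condition: 166 − 12x_i − 4Σ_{j≠i} x_j = 0.
In a symmetric equilibrium every mine chooses the same x, so Σ_{j≠i} x_j = 2x. The condition becomes 166 − 20x = 0, giving x = 166/20 = 8.3.

8.3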